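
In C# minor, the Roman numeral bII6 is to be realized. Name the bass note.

bII in C# minor has root D; the chord is D-F#-A.
The figure 6 means first inversion — the third is in the bass.

F#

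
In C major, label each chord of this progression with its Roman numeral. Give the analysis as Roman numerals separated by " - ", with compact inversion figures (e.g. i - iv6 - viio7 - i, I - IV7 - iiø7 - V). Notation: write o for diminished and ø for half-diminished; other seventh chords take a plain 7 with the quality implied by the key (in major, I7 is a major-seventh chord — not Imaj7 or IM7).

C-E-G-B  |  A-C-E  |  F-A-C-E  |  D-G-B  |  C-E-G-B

I7 - vi - IV7 - V64 - I7

C-E-G-B has root C, degree 1 in C major, so I7.
A-C-E has root A, degree 6 in C major, so vi.
F-A-C-E has root F, degree 4 in C major, so IV7.
D-G-B has root G, degree 5 in C major, so V64.
C-E-G-B: root C is the tonic; major seventh chord there is I7.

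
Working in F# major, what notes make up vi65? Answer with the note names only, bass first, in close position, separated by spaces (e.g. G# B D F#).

F# A# C# D#

The numeral's case and figure indicate a minor seventh chord. In F# major its root, scale degree 6, is D#.
That chord is spelled D#-F#-A#-C#.
The figured bass 65 indicates first inversion, placing the third (F#) in the bass: F#-A#-C#-D#.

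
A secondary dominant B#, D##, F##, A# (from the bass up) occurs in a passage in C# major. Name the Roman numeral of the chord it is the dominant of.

The chord is a dominant seventh chord on B#.
A dominant resolves down a perfect fifth: B# → E#. In C# major, E# is scale degree 3, i.e. iii.

iii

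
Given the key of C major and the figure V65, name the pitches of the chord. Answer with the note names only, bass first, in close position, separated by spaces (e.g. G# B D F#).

In C major, scale degree 5 is G, and the diatonic chord built there is a dominant seventh chord.
That chord is spelled G-B-D-F.
The figured bass 65 indicates first inversion, placing the third (B) in the bass: B-D-F-G.

B D F G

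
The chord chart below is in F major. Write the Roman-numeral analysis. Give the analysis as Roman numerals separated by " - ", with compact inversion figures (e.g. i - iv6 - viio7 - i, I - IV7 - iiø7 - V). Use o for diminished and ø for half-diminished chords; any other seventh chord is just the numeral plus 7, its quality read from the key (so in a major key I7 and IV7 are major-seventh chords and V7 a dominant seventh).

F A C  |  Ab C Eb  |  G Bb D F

F-A-C: major triad on F = scale degree 1 → I.
Ab-C-Eb is non-diatonic — bIII, a mixture chord from F minor.
G-Bb-D-F: root G is the supertonic; minor seventh chord there is ii7.

I - bIII - ii7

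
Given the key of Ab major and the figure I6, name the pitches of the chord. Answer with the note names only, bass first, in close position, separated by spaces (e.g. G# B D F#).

C Eb Ab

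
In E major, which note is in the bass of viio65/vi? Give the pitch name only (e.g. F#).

D#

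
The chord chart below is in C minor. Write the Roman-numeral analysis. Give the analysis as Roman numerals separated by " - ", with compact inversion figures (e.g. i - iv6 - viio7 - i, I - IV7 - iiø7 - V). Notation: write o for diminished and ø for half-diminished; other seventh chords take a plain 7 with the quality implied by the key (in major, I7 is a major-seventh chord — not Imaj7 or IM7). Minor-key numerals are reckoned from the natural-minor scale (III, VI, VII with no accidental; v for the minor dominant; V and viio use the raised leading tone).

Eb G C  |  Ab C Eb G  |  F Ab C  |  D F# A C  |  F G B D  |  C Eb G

Eb-G-C: minor triad on C = scale degree 1 → i6.
Ab-C-Eb-G: root Ab is the submediant; major seventh chord there is VI7.
F-Ab-C: minor triad on F = scale degree 4 → iv.
D-F#-A-C: chromatic; D is V of V, so V7/V.
F-G-B-D: dominant seventh chord on G = scale degree 5 → V42.
C-Eb-G: minor triad on C = scale degree 1 → i.

i6 - VI7 - iv - V7/V - V42 - i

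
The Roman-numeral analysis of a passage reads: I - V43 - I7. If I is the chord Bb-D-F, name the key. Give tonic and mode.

I is given as Bb-D-F — a major triad with root Bb.
If Bb is scale degree 1 and the mode makes that degree carry a major triad, the tonic is Bb and the mode is major.

Bb major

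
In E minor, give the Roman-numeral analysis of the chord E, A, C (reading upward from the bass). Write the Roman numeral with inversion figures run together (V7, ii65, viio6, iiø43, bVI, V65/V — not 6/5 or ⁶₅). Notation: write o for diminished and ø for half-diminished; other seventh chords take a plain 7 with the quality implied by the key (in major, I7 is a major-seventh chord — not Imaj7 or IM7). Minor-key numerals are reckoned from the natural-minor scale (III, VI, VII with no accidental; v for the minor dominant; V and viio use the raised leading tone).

The pitches A-C-E form a minor triad rooted on A.
In E minor, A is the subdominant; the diatonic minor triad there is iv.
With E in the bass the chord is in second inversion, so the figured bass is 64.

iv64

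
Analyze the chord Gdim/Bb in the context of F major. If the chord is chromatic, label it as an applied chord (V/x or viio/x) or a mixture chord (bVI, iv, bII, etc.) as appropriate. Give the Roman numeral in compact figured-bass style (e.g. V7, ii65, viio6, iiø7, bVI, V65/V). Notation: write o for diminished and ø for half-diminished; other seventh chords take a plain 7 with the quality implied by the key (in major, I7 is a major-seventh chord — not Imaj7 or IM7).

iio6

Stacked in thirds the chord is G-Bb-Db: a diminished triad on G.
G is the second degree of F major. This is the diminished supertonic triad, borrowed from the parallel minor.
With Bb in the bass the chord is in first inversion, so the figured bass is 6.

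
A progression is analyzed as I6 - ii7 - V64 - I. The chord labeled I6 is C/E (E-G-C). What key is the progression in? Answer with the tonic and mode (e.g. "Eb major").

C major

I6 is given as E-G-C — a major triad with root C.
If C is scale degree 1 and the mode makes that degree carry a major triad, the tonic is C and the mode is major.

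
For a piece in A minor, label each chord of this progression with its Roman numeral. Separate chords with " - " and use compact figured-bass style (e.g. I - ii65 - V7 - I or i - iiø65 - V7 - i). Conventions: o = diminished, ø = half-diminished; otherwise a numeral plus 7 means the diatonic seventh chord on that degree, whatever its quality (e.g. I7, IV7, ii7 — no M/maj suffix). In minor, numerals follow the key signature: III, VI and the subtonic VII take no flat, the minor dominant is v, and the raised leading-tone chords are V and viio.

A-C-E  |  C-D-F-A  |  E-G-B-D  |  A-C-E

A-C-E: minor triad on A = scale degree 1 → i.
C-D-F-A: root D is the subdominant; minor seventh chord there is iv42.
E-G-B-D: minor seventh chord on E = scale degree 5 → v7.
A-C-E: root A is the tonic; minor triad there is i.

i - iv42 - v7 - i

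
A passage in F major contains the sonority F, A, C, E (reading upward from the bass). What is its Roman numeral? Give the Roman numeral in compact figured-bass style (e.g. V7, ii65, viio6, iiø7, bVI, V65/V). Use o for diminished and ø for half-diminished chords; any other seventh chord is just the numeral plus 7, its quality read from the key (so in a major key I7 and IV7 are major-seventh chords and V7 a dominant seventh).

Stacked in thirds the chord is F-A-C-E: a major seventh chord on F.
In F major, F is the tonic; the diatonic major seventh chord there is I7.

I7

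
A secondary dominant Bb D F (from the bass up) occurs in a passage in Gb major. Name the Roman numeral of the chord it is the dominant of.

vi

The chord is a major triad on Bb.
A dominant resolves down a perfect fifth: Bb → Eb. In Gb major, Eb is scale degree 6, i.e. vi.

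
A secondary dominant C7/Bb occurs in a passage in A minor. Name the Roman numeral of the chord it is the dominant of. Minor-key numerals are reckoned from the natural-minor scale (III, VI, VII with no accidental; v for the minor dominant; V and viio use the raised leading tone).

VI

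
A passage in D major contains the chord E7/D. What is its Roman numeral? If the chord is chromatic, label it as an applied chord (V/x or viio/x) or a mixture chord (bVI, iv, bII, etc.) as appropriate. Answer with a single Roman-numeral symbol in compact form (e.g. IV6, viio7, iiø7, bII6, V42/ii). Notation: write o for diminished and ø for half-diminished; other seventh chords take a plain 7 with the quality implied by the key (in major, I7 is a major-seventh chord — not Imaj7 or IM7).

V42/V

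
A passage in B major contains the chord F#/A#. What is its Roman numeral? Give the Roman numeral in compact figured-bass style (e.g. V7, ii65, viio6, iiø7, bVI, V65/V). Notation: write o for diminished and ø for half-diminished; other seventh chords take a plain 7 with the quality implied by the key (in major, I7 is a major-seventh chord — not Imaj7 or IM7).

V6

Stacked in thirds the chord is F#-A#-C#: a major triad on F#.
F# is scale degree 5 in B major, and a major triad on that degree is written V.
With A# in the bass the chord is in first inversion, so the figured bass is 6.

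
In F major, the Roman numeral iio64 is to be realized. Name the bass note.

Db

iio in F major has root G; the chord is G-Bb-Db.
The figure 64 means second inversion — the fifth is in the bass.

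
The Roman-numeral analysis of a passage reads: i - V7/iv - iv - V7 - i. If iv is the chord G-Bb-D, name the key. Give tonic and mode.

D minor

The chord Gm is a minor triad rooted on G; its label is iv.
Counting down 3 scale steps from G places the tonic on D; a minor triad on degree 4 is diatonic only in minor.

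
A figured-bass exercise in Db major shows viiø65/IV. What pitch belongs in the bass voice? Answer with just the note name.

Ab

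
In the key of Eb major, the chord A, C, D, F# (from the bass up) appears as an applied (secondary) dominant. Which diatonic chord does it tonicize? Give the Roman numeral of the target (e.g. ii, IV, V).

The chord is a dominant seventh chord on D.
A dominant resolves down a perfect fifth: D → G. In Eb major, G is scale degree 3, i.e. iii.

iii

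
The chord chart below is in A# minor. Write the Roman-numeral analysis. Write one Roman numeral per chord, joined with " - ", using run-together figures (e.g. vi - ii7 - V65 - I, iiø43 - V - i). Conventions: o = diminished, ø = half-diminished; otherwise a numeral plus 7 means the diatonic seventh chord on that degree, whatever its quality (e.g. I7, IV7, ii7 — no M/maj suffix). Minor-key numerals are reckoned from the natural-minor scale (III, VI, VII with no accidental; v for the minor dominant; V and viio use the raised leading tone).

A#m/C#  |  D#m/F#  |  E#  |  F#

i6 - iv6 - V - VI

A#m/C#: minor triad on A# = scale degree 1 → i6.
D#m/F#: minor triad on D# = scale degree 4 → iv6.
E#: root E# is the dominant; major triad there is V.
F#: major triad on F# = scale degree 6 → VI.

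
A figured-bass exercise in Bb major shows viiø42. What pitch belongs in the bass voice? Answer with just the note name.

viiø in Bb major has root A; the chord is A-C-Eb-G.
The figure 42 means third inversion — the seventh is in the bass.

G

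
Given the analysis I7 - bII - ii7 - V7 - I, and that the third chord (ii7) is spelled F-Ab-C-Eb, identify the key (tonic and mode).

Eb major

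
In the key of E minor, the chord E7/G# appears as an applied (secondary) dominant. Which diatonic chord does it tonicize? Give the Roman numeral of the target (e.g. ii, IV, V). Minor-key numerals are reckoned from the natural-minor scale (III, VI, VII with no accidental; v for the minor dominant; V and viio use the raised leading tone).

The chord is a dominant seventh chord on E.
A dominant resolves down a perfect fifth: E → A. In E minor, A is scale degree 4, i.e. iv.

iv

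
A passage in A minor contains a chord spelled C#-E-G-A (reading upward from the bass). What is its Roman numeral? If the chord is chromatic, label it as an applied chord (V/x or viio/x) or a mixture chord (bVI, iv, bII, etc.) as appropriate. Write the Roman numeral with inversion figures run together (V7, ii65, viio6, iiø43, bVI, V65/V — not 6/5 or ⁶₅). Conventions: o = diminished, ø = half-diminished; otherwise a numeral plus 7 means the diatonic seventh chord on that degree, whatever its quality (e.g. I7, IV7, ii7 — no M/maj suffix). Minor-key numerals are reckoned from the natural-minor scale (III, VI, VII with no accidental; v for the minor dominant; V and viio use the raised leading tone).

V65/iv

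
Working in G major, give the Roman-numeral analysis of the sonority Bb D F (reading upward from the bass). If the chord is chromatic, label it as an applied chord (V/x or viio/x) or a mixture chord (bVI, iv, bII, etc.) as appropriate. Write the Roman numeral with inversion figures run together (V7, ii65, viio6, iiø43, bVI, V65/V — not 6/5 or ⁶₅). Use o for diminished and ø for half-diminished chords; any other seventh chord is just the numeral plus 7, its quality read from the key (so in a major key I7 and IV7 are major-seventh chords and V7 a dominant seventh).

bIII

Stacked in thirds the chord is Bb-D-F: a major triad on Bb.
Bb is the lowered third degree of G major (diatonic 3 would be B). This is a major triad on the lowered third degree, borrowed from the parallel minor.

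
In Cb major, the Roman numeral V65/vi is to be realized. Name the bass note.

G

The applied chord V65/vi is rooted on Eb: Eb-G-Bb-Db.
The figure 65 means first inversion — the third is in the bass.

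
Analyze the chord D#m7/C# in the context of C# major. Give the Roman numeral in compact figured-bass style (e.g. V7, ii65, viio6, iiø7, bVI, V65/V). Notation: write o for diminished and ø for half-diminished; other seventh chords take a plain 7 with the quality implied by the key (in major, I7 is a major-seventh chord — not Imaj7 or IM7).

Stacked in thirds the chord is D#-F#-A#-C#: a minor seventh chord on D#.
D# is scale degree 2 in C# major, and a minor seventh chord on that degree is written ii7.
With C# in the bass the chord is in third inversion, so the figured bass is 42.

ii42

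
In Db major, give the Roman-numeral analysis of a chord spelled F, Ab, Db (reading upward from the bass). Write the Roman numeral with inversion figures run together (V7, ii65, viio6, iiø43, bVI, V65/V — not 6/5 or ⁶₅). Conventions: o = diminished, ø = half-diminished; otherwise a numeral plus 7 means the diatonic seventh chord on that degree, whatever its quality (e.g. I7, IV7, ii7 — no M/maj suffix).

I6

Stacked in thirds the chord is Db-F-Ab: a major triad on Db.
Db is scale degree 1 in Db major, and a major triad on that degree is written I.
With F in the bass the chord is in first inversion, so the figured bass is 6.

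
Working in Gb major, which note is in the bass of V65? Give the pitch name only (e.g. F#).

F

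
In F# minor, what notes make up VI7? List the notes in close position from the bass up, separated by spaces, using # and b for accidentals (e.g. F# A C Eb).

D F# A C#

In F# minor, the sixth degree is D, and the diatonic chord built there is a major seventh chord.
That chord is spelled D-F#-A-C#.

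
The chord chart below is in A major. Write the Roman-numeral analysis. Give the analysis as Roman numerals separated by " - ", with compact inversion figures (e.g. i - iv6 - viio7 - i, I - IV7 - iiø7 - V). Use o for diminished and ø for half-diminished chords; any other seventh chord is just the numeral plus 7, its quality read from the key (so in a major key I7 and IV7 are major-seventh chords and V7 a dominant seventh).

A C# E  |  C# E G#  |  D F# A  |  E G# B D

A-C#-E: root A is the tonic; major triad there is I.
C#-E-G# has root C#, degree 3 in A major, so iii.
D-F#-A: root D is the subdominant; major triad there is IV.
E-G#-B-D has root E, degree 5 in A major, so V7.

I - iii - IV - V7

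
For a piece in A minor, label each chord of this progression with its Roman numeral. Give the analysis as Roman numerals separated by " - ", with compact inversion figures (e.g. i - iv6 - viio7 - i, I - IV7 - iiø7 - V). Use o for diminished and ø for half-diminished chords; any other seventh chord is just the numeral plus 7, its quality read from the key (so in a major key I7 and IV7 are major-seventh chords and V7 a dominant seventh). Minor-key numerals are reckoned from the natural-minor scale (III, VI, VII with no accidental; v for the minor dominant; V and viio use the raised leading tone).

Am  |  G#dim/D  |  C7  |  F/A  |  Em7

i - viio64 - V7/VI - VI6 - v7

Am: root A is the tonic; minor triad there is i.
G#dim/D: root G# is the leading tone; diminished triad there is viio64.
C7 is the secondary dominant of VI (dominant seventh chord on C): V7/VI.
F/A: root F is the submediant; major triad there is VI6.
Em7: root E is the dominant; minor seventh chord there is v7.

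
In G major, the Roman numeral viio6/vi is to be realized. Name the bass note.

The applied chord viio6/vi is rooted on D#: D#-F#-A.
The figure 6 means first inversion — the third is in the bass.

F#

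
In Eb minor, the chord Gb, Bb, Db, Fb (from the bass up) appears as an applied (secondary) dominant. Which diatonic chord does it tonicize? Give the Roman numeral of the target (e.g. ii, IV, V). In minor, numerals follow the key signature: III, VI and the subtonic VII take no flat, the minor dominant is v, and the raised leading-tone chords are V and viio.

The chord is a dominant seventh chord on Gb.
A dominant resolves down a perfect fifth: Gb → Cb. In Eb minor, Cb is scale degree 6, i.e. VI.

VI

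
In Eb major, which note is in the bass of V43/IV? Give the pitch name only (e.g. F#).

Bb

The applied chord V43/IV is rooted on Eb: Eb-G-Bb-Db.
The figure 43 means second inversion — the fifth is in the bass.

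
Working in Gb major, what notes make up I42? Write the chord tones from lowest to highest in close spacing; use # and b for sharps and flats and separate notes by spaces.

F Gb Bb Db

In Gb major, the tonic is Gb, and the diatonic chord built there is a major seventh chord.
That chord is spelled Gb-Bb-Db-F.
With the 42 figure the chord is in third inversion; from the bass F upward in close position it reads F-Gb-Bb-Db.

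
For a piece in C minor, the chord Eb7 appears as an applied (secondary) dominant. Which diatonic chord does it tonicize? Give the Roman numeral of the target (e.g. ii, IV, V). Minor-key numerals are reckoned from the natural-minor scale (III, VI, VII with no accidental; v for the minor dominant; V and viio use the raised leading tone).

VI

The chord is a dominant seventh chord on Eb.
A dominant resolves down a perfect fifth: Eb → Ab. In C minor, Ab is scale degree 6, i.e. VI.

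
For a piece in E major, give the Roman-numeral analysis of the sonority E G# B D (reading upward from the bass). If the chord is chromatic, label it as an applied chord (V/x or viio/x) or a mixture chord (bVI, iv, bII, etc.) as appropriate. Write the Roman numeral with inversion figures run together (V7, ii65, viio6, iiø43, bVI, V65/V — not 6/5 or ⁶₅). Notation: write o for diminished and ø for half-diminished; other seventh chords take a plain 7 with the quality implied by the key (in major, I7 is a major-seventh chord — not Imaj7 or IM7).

The pitches E-G#-B-D form a dominant seventh chord rooted on E.
E is not a diatonic chord root with this quality in E major, but it lies a perfect fifth above A (IV), so the chord functions as an applied dominant of IV.

V7/IV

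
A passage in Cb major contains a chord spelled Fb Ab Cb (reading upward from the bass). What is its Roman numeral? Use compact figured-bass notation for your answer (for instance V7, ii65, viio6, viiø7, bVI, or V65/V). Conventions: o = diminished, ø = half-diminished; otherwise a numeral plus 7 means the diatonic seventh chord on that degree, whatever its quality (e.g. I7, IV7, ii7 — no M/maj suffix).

Stacked in thirds the chord is Fb-Ab-Cb: a major triad on Fb.
Fb is scale degree 4 in Cb major, and a major triad on that degree is written IV.

IV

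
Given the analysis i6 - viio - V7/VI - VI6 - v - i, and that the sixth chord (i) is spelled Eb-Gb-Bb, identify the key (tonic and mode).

Eb minor

i is given as Eb-Gb-Bb — a minor triad with root Eb.
If Eb is scale degree 1 and the mode makes that degree carry a minor triad, the tonic is Eb and the mode is minor.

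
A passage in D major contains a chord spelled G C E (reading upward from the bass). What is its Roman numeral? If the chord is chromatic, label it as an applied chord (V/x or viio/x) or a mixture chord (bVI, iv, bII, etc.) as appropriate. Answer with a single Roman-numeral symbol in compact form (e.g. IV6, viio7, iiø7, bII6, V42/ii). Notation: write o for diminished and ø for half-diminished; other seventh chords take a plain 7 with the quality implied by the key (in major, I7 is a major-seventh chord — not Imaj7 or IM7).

bVII64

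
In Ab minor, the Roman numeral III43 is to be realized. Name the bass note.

Gb

III in Ab minor has root Cb; the chord is Cb-Eb-Gb-Bb.
The figure 43 means second inversion — the fifth is in the bass.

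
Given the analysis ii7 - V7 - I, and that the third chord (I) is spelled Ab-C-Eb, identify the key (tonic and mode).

Ab major

The anchor chord is a major triad on Ab, labeled I.
If Ab is scale degree 1 and the mode makes that degree carry a major triad, the tonic is Ab and the mode is major.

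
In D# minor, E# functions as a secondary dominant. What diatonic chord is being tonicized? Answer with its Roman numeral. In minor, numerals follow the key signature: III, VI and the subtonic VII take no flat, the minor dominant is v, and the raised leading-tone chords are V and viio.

The chord is a major triad on E#.
A dominant resolves down a perfect fifth: E# → A#. In D# minor, A# is scale degree 5, i.e. V.

V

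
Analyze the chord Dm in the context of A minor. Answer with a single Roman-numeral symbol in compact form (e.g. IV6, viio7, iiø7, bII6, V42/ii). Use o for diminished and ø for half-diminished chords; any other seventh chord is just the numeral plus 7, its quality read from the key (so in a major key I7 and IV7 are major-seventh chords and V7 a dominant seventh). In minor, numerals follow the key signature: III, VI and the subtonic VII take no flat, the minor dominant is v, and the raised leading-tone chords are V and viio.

iv

The pitches D-F-A form a minor triad rooted on D.
In A minor, D is the subdominant; the diatonic minor triad there is iv.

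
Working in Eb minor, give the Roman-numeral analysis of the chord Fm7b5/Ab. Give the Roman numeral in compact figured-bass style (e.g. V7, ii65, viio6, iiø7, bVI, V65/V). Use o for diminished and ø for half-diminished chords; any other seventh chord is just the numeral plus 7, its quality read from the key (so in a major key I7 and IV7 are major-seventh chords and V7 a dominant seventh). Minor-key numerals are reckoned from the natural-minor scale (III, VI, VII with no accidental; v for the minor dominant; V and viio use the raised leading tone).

Stacked in thirds the chord is F-Ab-Cb-Eb: a half-diminished seventh chord on F.
F is scale degree 2 in Eb minor, and a half-diminished seventh chord on that degree is written iiø7.
With Ab in the bass the chord is in first inversion, so the figured bass is 65.

iiø65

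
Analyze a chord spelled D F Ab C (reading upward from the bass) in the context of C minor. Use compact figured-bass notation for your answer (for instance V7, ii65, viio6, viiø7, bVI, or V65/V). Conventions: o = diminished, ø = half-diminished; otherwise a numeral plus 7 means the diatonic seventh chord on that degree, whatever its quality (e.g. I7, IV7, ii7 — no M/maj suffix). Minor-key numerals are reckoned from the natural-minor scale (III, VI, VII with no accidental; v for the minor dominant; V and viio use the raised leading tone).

iiø7

The pitches D-F-Ab-C form a half-diminished seventh chord rooted on D.
D is scale degree 2 in C minor, and a half-diminished seventh chord on that degree is written iiø7.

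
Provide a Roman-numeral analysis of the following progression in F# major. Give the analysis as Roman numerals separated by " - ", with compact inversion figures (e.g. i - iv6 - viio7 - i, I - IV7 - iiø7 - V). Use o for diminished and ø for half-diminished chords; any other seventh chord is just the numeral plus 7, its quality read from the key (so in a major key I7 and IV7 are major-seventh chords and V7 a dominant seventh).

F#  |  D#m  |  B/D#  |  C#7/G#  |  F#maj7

I - vi - IV6 - V43 - I7

F#: major triad on F# = scale degree 1 → I.
D#m: minor triad on D# = scale degree 6 → vi.
B/D#: root B is the subdominant; major triad there is IV6.
C#7/G# has root C#, degree 5 in F# major, so V43.
F#maj7: major seventh chord on F# = scale degree 1 → I7.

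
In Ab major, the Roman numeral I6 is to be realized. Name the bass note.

I in Ab major has root Ab; the chord is Ab-C-Eb.
The figure 6 means first inversion — the third is in the bass.

C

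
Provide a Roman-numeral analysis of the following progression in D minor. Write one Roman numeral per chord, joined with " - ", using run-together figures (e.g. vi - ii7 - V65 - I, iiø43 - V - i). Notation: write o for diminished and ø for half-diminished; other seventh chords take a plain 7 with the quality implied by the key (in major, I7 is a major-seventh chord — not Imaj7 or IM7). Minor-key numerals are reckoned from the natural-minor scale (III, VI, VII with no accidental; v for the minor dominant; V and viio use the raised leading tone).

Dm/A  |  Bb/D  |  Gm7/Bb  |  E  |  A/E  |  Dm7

i64 - VI6 - iv65 - V/V - V64 - i7

Dm/A: root D is the tonic; minor triad there is i64.
Bb/D has root Bb, degree 6 in D minor, so VI6.
Gm7/Bb has root G, degree 4 in D minor, so iv65.
E: a major triad on E, the applied dominant of V → V/V.
A/E has root A, degree 5 in D minor, so V64.
Dm7 has root D, degree 1 in D minor, so i7.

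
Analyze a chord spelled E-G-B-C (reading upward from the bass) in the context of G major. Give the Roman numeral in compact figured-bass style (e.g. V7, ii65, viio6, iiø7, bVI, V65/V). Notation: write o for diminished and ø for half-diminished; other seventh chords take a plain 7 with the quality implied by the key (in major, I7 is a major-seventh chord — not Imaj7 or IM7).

IV65

The pitches C-E-G-B form a major seventh chord rooted on C.
C is scale degree 4 in G major, and a major seventh chord on that degree is written IV7.
With E in the bass the chord is in first inversion, so the figured bass is 65.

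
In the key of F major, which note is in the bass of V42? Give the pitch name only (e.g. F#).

Bb

V in F major has root C; the chord is C-E-G-Bb.
The figure 42 means third inversion — the seventh is in the bass.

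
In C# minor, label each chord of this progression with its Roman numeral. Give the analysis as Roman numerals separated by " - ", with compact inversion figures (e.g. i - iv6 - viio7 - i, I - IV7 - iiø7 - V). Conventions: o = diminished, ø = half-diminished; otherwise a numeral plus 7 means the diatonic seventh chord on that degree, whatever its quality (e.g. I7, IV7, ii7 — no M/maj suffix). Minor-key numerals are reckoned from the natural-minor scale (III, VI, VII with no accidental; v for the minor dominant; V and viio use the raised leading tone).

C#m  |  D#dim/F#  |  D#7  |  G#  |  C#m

i - iio6 - V7/V - V - i

C#m: minor triad on C# = scale degree 1 → i.
D#dim/F#: diminished triad on D# = scale degree 2 → iio6.
D#7 is the secondary dominant of V (dominant seventh chord on D#): V7/V.
G#: major triad on G# = scale degree 5 → V.
C#m: minor triad on C# = scale degree 1 → i.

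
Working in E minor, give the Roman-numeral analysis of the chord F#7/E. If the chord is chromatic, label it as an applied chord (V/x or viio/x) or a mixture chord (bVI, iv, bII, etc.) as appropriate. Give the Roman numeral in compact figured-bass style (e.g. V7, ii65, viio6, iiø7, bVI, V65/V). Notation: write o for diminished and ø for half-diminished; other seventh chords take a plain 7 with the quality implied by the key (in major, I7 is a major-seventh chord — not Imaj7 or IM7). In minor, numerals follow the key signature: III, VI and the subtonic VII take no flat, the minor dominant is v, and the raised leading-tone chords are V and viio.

Stacked in thirds the chord is F#-A#-C#-E: a dominant seventh chord on F#.
F# is not a diatonic chord root with this quality in E minor, but it lies a perfect fifth above B (V), so the chord functions as an applied dominant of V.
With E in the bass the chord is in third inversion, so the figured bass is 42.

V42/V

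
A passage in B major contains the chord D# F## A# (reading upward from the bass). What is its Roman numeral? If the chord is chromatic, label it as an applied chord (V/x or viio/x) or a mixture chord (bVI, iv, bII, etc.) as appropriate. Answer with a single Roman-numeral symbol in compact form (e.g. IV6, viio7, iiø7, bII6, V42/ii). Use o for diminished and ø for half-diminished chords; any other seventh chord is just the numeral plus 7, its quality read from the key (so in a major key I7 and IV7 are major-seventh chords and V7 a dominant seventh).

Stacked in thirds the chord is D#-F##-A#: a major triad on D#.
D# is not a diatonic chord root with this quality in B major, but it lies a perfect fifth above G# (vi), so the chord functions as an applied dominant of vi.

V/vi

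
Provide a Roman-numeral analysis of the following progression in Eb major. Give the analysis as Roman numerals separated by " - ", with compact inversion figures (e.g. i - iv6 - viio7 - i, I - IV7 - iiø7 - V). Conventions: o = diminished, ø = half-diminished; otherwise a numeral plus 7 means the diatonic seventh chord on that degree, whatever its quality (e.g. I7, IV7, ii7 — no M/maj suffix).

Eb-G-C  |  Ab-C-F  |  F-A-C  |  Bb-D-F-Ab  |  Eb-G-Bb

Eb-G-C has root C, degree 6 in Eb major, so vi6.
Ab-C-F: minor triad on F = scale degree 2 → ii6.
F-A-C: chromatic; F is V of V, so V/V.
Bb-D-F-Ab has root Bb, degree 5 in Eb major, so V7.
Eb-G-Bb: root Eb is the tonic; major triad there is I.

vi6 - ii6 - V/V - V7 - I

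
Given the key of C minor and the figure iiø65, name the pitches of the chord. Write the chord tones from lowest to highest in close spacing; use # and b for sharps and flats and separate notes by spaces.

The numeral's case and figure indicate a half-diminished seventh chord. In C minor its root, the second degree, is D.
Stacking thirds from D gives D-F-Ab-C.
With the 65 figure the chord is in first inversion; from the bass F upward in close position it reads F-Ab-C-D.

F Ab C D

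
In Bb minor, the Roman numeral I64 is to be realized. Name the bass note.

I in Bb minor has root Bb; the chord is Bb-D-F.
The figure 64 means second inversion — the fifth is in the bass.

F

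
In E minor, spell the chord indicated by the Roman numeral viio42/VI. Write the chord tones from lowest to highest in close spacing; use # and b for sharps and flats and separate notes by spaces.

viio42/VI is a secondary leading-tone chord. The target VI is C in E minor; the applied chord is rooted a semitone below, on B.
Building a fully diminished seventh chord on B gives B-D-F-Ab.
With the 42 figure the chord is in third inversion; from the bass Ab upward in close position it reads Ab-B-D-F.

Ab B D F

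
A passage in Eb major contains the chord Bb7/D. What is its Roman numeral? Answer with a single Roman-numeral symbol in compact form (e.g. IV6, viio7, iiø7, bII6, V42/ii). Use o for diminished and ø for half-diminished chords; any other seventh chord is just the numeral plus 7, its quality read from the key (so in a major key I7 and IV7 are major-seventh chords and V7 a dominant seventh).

Stacked in thirds the chord is Bb-D-F-Ab: a dominant seventh chord on Bb.
Bb is scale degree 5 in Eb major, and a dominant seventh chord on that degree is written V7.
With D in the bass the chord is in first inversion, so the figured bass is 65.

V65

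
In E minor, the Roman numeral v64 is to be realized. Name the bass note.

F#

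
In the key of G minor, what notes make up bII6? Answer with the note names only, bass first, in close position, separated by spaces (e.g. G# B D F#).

C Eb Ab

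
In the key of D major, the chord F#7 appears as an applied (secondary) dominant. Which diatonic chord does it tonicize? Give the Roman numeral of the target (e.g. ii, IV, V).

The chord is a dominant seventh chord on F#.
A dominant resolves down a perfect fifth: F# → B. In D major, B is scale degree 6, i.e. vi.

vi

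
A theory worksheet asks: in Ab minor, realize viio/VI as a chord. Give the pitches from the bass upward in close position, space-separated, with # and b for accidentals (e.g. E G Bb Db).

Eb Gb Bbb

viio/VI is a secondary leading-tone chord. The target VI is Fb in Ab minor; the applied chord is rooted a semitone below, on Eb.
Building a diminished triad on Eb gives Eb-Gb-Bbb.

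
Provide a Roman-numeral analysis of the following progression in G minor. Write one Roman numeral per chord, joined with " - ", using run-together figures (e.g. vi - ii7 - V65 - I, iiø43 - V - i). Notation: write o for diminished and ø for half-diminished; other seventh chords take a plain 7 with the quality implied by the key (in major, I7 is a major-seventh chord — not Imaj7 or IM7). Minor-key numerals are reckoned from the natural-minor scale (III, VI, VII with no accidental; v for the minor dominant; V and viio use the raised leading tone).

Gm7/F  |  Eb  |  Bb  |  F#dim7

Gm7/F: root G is the tonic; minor seventh chord there is i42.
Eb has root Eb, degree 6 in G minor, so VI.
Bb: major triad on Bb = scale degree 3 → III.
F#dim7: fully diminished seventh chord on F# = scale degree 7 → viio7.

i42 - VI - III - viio7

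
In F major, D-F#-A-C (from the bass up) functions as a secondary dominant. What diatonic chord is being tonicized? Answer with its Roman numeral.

ii

The chord is a dominant seventh chord on D.
A dominant resolves down a perfect fifth: D → G. In F major, G is scale degree 2, i.e. ii.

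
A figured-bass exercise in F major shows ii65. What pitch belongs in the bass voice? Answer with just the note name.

ii in F major has root G; the chord is G-Bb-D-F.
The figure 65 means first inversion — the third is in the bass.

Bb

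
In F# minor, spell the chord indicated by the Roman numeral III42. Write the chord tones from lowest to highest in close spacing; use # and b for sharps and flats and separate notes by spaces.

G# A C# E

The numeral's case and figure indicate a major seventh chord. In F# minor its root, the mediant, is A.
Stacking thirds from A gives A-C#-E-G#.
With the 42 figure the chord is in third inversion; from the bass G# upward in close position it reads G#-A-C#-E.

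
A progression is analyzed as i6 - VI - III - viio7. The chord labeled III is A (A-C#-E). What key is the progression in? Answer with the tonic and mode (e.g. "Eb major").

F# minor

The anchor chord is a major triad on A, labeled III.
III on A implies A is the mediant; that puts the tonic at F#, and the uppercase numeral fits minor mode.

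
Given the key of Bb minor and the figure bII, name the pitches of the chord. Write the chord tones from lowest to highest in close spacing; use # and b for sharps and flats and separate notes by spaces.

Cb Eb Gb

Scale degree 2 in Bb minor is C; lowering it a half step gives Cb. bII is the Neapolitan chord — a major triad on the lowered second degree.
So the chord is Cb-Eb-Gb.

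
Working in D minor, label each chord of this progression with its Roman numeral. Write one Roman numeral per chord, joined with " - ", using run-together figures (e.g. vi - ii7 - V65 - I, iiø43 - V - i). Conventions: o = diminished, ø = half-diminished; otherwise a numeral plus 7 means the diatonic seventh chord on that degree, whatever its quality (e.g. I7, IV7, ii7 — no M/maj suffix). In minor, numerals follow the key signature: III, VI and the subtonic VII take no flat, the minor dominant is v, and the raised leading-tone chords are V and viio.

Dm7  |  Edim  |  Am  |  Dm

i7 - iio - v - i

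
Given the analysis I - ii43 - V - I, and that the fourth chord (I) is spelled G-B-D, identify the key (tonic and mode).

G major

The chord G is a major triad rooted on G; its label is I.
If G is scale degree 1 and the mode makes that degree carry a major triad, the tonic is G and the mode is major.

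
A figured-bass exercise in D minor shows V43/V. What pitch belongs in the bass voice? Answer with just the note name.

B

The applied chord V43/V is rooted on E: E-G#-B-D.
The figure 43 means second inversion — the fifth is in the bass.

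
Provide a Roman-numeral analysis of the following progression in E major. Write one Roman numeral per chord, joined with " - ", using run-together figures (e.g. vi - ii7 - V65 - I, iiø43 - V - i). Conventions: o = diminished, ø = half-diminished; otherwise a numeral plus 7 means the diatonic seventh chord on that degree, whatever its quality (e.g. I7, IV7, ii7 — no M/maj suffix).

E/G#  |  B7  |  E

I6 - V7 - I

E/G#: major triad on E = scale degree 1 → I6.
B7: dominant seventh chord on B = scale degree 5 → V7.
E has root E, degree 1 in E major, so I.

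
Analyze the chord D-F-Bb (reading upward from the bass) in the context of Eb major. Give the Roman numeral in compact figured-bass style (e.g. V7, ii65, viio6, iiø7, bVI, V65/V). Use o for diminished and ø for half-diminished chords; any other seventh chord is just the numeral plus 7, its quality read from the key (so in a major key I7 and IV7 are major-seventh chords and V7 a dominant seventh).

V6

Stacked in thirds the chord is Bb-D-F: a major triad on Bb.
In Eb major, Bb is the dominant; the diatonic major triad there is V.
With D in the bass the chord is in first inversion, so the figured bass is 6.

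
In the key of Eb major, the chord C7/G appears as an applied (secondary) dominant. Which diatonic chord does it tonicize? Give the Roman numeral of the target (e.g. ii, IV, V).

The chord is a dominant seventh chord on C.
A dominant resolves down a perfect fifth: C → F. In Eb major, F is scale degree 2, i.e. ii.

ii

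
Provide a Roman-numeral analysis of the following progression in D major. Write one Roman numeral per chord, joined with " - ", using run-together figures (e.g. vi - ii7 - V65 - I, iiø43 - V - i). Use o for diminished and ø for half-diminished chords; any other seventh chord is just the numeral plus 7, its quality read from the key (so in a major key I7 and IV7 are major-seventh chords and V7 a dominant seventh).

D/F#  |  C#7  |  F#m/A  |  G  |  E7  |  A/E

D/F# has root D, degree 1 in D major, so I6.
C#7: chromatic; C# is V of iii, so V7/iii.
F#m/A has root F#, degree 3 in D major, so iii6.
G has root G, degree 4 in D major, so IV.
E7 is the secondary dominant of V (dominant seventh chord on E): V7/V.
A/E has root A, degree 5 in D major, so V64.

I6 - V7/iii - iii6 - IV - V7/V - V64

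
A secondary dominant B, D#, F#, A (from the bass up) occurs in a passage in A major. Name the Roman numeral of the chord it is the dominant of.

V

The chord is a dominant seventh chord on B.
A dominant resolves down a perfect fifth: B → E. In A major, E is scale degree 5, i.e. V.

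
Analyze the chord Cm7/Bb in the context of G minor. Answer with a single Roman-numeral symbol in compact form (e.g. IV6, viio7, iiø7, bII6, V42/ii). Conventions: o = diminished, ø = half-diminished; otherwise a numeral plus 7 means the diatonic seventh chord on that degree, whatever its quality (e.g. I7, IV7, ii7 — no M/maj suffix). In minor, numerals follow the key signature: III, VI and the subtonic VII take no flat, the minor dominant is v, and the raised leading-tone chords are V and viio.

The pitches C-Eb-G-Bb form a minor seventh chord rooted on C.
In G minor, C is the subdominant; the diatonic minor seventh chord there is iv7.
With Bb in the bass the chord is in third inversion, so the figured bass is 42.

iv42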